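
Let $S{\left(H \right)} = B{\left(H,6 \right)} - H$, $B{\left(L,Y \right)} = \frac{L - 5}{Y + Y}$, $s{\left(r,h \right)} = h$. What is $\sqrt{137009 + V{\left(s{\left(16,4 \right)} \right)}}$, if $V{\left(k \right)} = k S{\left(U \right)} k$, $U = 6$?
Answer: $\frac{\sqrt{1232229}}{3} \approx 370.02$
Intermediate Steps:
$B{\left(L,Y \right)} = \frac{-5 + L}{2 Y}$
$S{\left(H \right)} = - \frac{5}{12} - \frac{11 H}{12}$ ($S{\left(H \right)} = \frac{-5 + H}{2 \cdot 6} - H = \frac{1}{2} \cdot \frac{1}{6} \left(-5 + H\right) - H = \left(- \frac{5}{12} + \frac{H}{12}\right) - H = - \frac{5}{12} - \frac{11 H}{12}$)
$V{\left(k \right)} = - \frac{71 k^{2}}{12}$ ($V{\left(k \right)} = k \left(- \frac{5}{12} - \frac{11}{2}\right) k = k \left(- \frac{71}{12}\right) k = - \frac{71 k}{12} k = - \frac{71 k^{2}}{12}$)
$\sqrt{137009 + V{\left(s{\left(16,4 \right)} \right)}} = \sqrt{137009 - \frac{71 \cdot 4^{2}}{12}} = \sqrt{137009 - \frac{284}{3}} = \sqrt{\frac{410743}{3}} = \frac{\sqrt{1232229}}{3}$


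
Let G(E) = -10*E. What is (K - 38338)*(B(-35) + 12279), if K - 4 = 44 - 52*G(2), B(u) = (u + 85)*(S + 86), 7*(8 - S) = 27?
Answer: -4376986750/7 ≈ -6.2528e+8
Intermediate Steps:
S = 29/7 (S = 8 - ⅐*27 = 8 - 27/7 = 29/7 ≈ 4.1429)
B(u) = 53635/7 + 631*u/7 (B(u) = (u + 85)*(29/7 + 86) = (85 + u)*(631/7) = 53635/7 + 631*u/7)
K = 1088 (K = 4 + (44 - (-520)*2) = 4 + (44 - 52*(-20)) = 4 + (44 + 1040) = 4 + 1084 = 1088)
(K - 38338)*(B(-35) + 12279) = (1088 - 38338)*((53635/7 + (631/7)*(-35)) + 12279) = -37250*((53635/7 - 3155) + 12279) = -37250*(31550/7 + 12279) = -37250*117503/7 = -4376986750/7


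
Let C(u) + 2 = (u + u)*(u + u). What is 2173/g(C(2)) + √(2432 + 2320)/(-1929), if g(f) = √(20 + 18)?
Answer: -4*√33/643 + 2173*√38/38 ≈ 352.47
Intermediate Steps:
C(u) = -2 + 4*u² (C(u) = -2 + (u + u)*(u + u) = -2 + (2*u)*(2*u) = -2 + 4*u²)
g(f) = √38
2173/g(C(2)) + √(2432 + 2320)/(-1929) = 2173/(√38) + √(2432 + 2320)/(-1929) = 2173*(√38/38) + √4752*(-1/1929) = 2173*√38/38 + (12*√33)*(-1/1929) = 2173*√38/38 - 4*√33/643 = -4*√33/643 + 2173*√38/38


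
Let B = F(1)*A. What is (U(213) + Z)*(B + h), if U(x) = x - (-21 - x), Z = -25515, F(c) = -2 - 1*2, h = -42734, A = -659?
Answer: 1005176664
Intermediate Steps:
F(c) = -4 (F(c) = -2 - 2 = -4)
B = 2636 (B = -4*(-659) = 2636)
U(x) = 21 + 2*x (U(x) = x + (21 + x) = 21 + 2*x)
(U(213) + Z)*(B + h) = ((21 + 2*213) - 25515)*(2636 - 42734) = ((21 + 426) - 25515)*(-40098) = (447 - 25515)*(-40098) = -25068*(-40098) = 1005176664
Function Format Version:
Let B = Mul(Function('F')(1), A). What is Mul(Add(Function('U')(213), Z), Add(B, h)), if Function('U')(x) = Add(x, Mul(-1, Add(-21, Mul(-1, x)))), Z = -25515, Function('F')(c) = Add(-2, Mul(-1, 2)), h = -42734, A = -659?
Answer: 1005176664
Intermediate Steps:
Function('F')(c) = -4 (Function('F')(c) = Add(-2, -2) = -4)
B = 2636 (B = Mul(-4, -659) = 2636)
Function('U')(x) = Add(21, Mul(2, x)) (Function('U')(x) = Add(x, Add(21, x)) = Add(21, Mul(2, x)))
Mul(Add(Function('U')(213), Z), Add(B, h)) = Mul(Add(Add(21, Mul(2, 213)), -25515), Add(2636, -42734)) = Mul(Add(Add(21, 426), -25515), -40098) = Mul(Add(447, -25515), -40098) = Mul(-25068, -40098) = 1005176664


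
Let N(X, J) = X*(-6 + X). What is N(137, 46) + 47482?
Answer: 65429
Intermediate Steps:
N(137, 46) + 47482 = 137*(-6 + 137) + 47482 = 137*131 + 47482 = 17947 + 47482 = 65429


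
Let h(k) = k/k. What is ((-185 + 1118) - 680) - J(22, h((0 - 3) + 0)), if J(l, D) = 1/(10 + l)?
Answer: 8095/32 ≈ 252.97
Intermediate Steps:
h(k) = 1
((-185 + 1118) - 680) - J(22, h((0 - 3) + 0)) = ((-185 + 1118) - 680) - 1/(10 + 22) = (933 - 680) - 1/32 = 253 - 1*1/32 = 253 - 1/32 = 8095/32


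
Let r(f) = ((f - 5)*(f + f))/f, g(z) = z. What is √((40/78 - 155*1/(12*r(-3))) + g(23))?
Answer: √2367417/312 ≈ 4.9315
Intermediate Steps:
r(f) = -10 + 2*f (r(f) = ((-5 + f)*(2*f))/f = (2*f*(-5 + f))/f = -10 + 2*f)
√((40/78 - 155*1/(12*r(-3))) + g(23)) = √((40/78 - 155*1/(12*(-10 + 2*(-3)))) + 23) = √((40*(1/78) - 155*1/(12*(-10 - 6))) + 23) = √((20/39 - 155/((-16*12))) + 23) = √((20/39 - 155/(-192)) + 23) = √((20/39 - 155*(-1/192)) + 23) = √((20/39 + 155/192) + 23) = √(3295/2496 + 23) = √(60703/2496) = √2367417/312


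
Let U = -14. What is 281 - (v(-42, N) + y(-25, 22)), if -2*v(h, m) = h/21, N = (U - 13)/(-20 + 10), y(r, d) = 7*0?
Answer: 280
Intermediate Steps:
y(r, d) = 0
N = 27/10 (N = (-14 - 13)/(-20 + 10) = -27/(-10) = -27*(-1/10) = 27/10 ≈ 2.7000)
v(h, m) = -h/42 (v(h, m) = -h/(2*21) = -h/42)
281 - (v(-42, N) + y(-25, 22)) = 281 - (-1/42*(-42) + 0) = 281 - (1 + 0) = 281 - 1*1 = 281 - 1 = 280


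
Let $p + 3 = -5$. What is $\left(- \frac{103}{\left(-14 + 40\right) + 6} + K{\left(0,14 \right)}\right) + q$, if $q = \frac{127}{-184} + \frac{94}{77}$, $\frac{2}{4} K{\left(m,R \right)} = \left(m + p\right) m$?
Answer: $- \frac{152345}{56672} \approx -2.6882$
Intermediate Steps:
$p = -8$ ($p = -3 - 5 = -8$)
$K{\left(m,R \right)} = 2 m \left(-8 + m\right)$ ($K{\left(m,R \right)} = 2 \left(m - 8\right) m = 2 \left(-8 + m\right) m = 2 m \left(-8 + m\right)$)
$q = \frac{7517}{14168}$ ($q = 127 \left(- \frac{1}{184}\right) + 94 \cdot \frac{1}{77} = - \frac{127}{184} + \frac{94}{77} = \frac{7517}{14168} \approx 0.53056$)
$\left(- \frac{103}{\left(-14 + 40\right) + 6} + K{\left(0,14 \right)}\right) + q = \left(- \frac{103}{\left(-14 + 40\right) + 6} + 2 \cdot 0 \left(-8 + 0\right)\right) + \frac{7517}{14168} = \left(- \frac{103}{26 + 6} + 2 \cdot 0 \left(-8\right)\right) + \frac{7517}{14168} = \left(- \frac{103}{32} + 0\right) + \frac{7517}{14168} = - \frac{103}{32} + \frac{7517}{14168} = - \frac{152345}{56672}$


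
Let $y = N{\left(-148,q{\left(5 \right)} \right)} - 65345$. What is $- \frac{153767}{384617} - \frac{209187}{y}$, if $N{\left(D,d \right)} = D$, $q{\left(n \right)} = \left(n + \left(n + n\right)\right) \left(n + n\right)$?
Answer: $\frac{411615288}{147308311} \approx 2.7942$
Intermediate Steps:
$q{\left(n \right)} = 6 n^{2}$ ($q{\left(n \right)} = \left(n + 2 n\right) 2 n = 3 n 2 n = 6 n^{2}$)
$y = -65493$ ($y = -148 - 65345 = -65493$)
$- \frac{153767}{384617} - \frac{209187}{y} = - \frac{153767}{384617} - \frac{209187}{-65493} = \left(-153767\right) \frac{1}{384617} - - \frac{23243}{7277} = - \frac{8093}{20243} + \frac{23243}{7277} = \frac{411615288}{147308311}$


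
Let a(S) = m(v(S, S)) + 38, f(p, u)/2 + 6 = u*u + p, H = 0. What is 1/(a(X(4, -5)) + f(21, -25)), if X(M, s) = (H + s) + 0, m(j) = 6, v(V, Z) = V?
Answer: 1/1324 ≈ 0.00075529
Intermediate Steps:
f(p, u) = -12 + 2*p + 2*u² (f(p, u) = -12 + 2*(u*u + p) = -12 + 2*(u² + p) = -12 + 2*(p + u²) = -12 + (2*p + 2*u²) = -12 + 2*p + 2*u²)
X(M, s) = s (X(M, s) = (0 + s) + 0 = s + 0 = s)
a(S) = 44 (a(S) = 6 + 38 = 44)
1/(a(X(4, -5)) + f(21, -25)) = 1/(44 + (-12 + 2*21 + 2*(-25)²)) = 1/(44 + (-12 + 42 + 2*625)) = 1/(44 + (-12 + 42 + 1250)) = 1/(44 + 1280) = 1/1324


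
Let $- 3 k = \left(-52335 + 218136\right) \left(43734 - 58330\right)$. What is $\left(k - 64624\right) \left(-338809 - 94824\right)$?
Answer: $-349773801681564$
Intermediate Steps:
$k = 806677132$ ($k = - \frac{\left(-52335 + 218136\right) \left(43734 - 58330\right)}{3} = - \frac{165801 \left(-14596\right)}{3} = \left(- \frac{1}{3}\right) \left(-2420031396\right) = 806677132$)
$\left(k - 64624\right) \left(-338809 - 94824\right) = \left(806677132 - 64624\right) \left(-338809 - 94824\right) = 806612508 \left(-433633\right) = -349773801681564$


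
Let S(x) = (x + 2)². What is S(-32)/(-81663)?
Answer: -300/27221 ≈ -0.011021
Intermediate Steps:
S(x) = (2 + x)²
S(-32)/(-81663) = (2 - 32)²/(-81663) = (-30)²*(-1/81663) = 900*(-1/81663) = -300/27221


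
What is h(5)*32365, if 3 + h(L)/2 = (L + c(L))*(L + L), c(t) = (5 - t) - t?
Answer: -194190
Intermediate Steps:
c(t) = 5 - 2*t
h(L) = -6 + 4*L*(5 - L) (h(L) = -6 + 2*((L + (5 - 2*L))*(L + L)) = -6 + 2*((5 - L)*(2*L)) = -6 + 2*(2*L*(5 - L)) = -6 + 4*L*(5 - L))
h(5)*32365 = (-6 - 4*5**2 + 20*5)*32365 = (-6 - 4*25 + 100)*32365 = (-6 - 100 + 100)*32365 = -6*32365 = -194190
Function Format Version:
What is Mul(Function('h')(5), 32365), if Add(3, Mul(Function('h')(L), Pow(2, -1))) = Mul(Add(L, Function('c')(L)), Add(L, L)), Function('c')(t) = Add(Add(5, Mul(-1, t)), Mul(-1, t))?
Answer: -194190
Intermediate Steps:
Function('c')(t) = Add(5, Mul(-2, t))
Function('h')(L) = Add(-6, Mul(4, L, Add(5, Mul(-1, L)))) (Function('h')(L) = Add(-6, Mul(2, Mul(Add(L, Add(5, Mul(-2, L))), Add(L, L)))) = Add(-6, Mul(2, Mul(Add(5, Mul(-1, L)), Mul(2, L)))) = Add(-6, Mul(2, Mul(2, L, Add(5, Mul(-1, L))))) = Add(-6, Mul(4, L, Add(5, Mul(-1, L)))))
Mul(Function('h')(5), 32365) = Mul(Add(-6, Mul(-4, Pow(5, 2)), Mul(20, 5)), 32365) = Mul(Add(-6, Mul(-4, 25), 100), 32365) = Mul(Add(-6, -100, 100), 32365) = Mul(-6, 32365) = -194190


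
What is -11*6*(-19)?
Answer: 1254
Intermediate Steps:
-11*6*(-19) = -66*(-19) = 1254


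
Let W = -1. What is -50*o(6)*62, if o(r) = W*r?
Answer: 18600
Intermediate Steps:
o(r) = -r
-50*o(6)*62 = -(-50)*6*62 = -50*(-6)*62 = 300*62 = 18600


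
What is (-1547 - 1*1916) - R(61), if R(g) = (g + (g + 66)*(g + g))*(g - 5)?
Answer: -874543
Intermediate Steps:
R(g) = (-5 + g)*(g + 2*g*(66 + g)) (R(g) = (g + (66 + g)*(2*g))*(-5 + g) = (g + 2*g*(66 + g))*(-5 + g) = (-5 + g)*(g + 2*g*(66 + g)))
(-1547 - 1*1916) - R(61) = (-1547 - 1*1916) - 61*(-665 + 2*61² + 123*61) = (-1547 - 1916) - 61*(-665 + 2*3721 + 7503) = -3463 - 61*(-665 + 7442 + 7503) = -3463 - 61*14280 = -3463 - 1*871080 = -3463 - 871080 = -874543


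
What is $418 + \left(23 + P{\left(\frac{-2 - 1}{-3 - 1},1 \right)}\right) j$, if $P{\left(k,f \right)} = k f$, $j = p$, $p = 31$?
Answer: $\frac{4617}{4} \approx 1154.3$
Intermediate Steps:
$j = 31$
$P{\left(k,f \right)} = f k$
$418 + \left(23 + P{\left(\frac{-2 - 1}{-3 - 1},1 \right)}\right) j = 418 + \left(23 + 1 \frac{-2 - 1}{-3 - 1}\right) 31 = 418 + \left(23 + 1 \left(- \frac{3}{-4}\right)\right) 31 = 418 + \left(23 + 1 \left(\left(-3\right) \left(- \frac{1}{4}\right)\right)\right) 31 = 418 + \left(23 + 1 \cdot \frac{3}{4}\right) 31 = 418 + \left(23 + \frac{3}{4}\right) 31 = 418 + \frac{95}{4} \cdot 31 = 418 + \frac{2945}{4} = \frac{4617}{4}$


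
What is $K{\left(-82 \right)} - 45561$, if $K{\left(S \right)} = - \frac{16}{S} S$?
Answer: $-45577$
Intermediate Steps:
$K{\left(S \right)} = -16$
$K{\left(-82 \right)} - 45561 = -16 - 45561 = -45577$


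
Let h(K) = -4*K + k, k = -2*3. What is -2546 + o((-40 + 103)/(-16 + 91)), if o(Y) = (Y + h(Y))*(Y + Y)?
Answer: -1600196/625 ≈ -2560.3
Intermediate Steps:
k = -6
h(K) = -6 - 4*K (h(K) = -4*K - 6 = -6 - 4*K)
o(Y) = 2*Y*(-6 - 3*Y) (o(Y) = (Y + (-6 - 4*Y))*(Y + Y) = (-6 - 3*Y)*(2*Y) = 2*Y*(-6 - 3*Y))
-2546 + o((-40 + 103)/(-16 + 91)) = -2546 - 6*(-40 + 103)/(-16 + 91)*(2 + (-40 + 103)/(-16 + 91)) = -2546 - 6*63/75*(2 + 63/75) = -2546 - 6*63*(1/75)*(2 + 63*(1/75)) = -2546 - 6*21/25*(2 + 21/25) = -2546 - 6*21/25*71/25 = -2546 - 8946/625 = -1600196/625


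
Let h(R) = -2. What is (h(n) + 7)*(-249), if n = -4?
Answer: -1245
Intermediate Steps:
(h(n) + 7)*(-249) = (-2 + 7)*(-249) = 5*(-249) = -1245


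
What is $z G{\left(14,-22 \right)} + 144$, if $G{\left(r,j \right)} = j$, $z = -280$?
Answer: $6304$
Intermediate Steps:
$z G{\left(14,-22 \right)} + 144 = \left(-280\right) \left(-22\right) + 144 = 6160 + 144 = 6304$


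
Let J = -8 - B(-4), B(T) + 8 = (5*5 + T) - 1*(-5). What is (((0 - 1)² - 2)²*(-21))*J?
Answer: 546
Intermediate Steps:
B(T) = 22 + T (B(T) = -8 + ((5*5 + T) - 1*(-5)) = -8 + ((25 + T) + 5) = -8 + (30 + T) = 22 + T)
J = -26 (J = -8 - (22 - 4) = -8 - 1*18 = -8 - 18 = -26)
(((0 - 1)² - 2)²*(-21))*J = (((0 - 1)² - 2)²*(-21))*(-26) = (((-1)² - 2)²*(-21))*(-26) = ((1 - 2)²*(-21))*(-26) = ((-1)²*(-21))*(-26) = (1*(-21))*(-26) = -21*(-26) = 546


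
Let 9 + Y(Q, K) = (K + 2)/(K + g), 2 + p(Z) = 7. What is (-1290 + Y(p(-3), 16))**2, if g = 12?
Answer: 330403329/196 ≈ 1.6857e+6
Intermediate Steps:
p(Z) = 5 (p(Z) = -2 + 7 = 5)
Y(Q, K) = -9 + (2 + K)/(12 + K) (Y(Q, K) = -9 + (K + 2)/(K + 12) = -9 + (2 + K)/(12 + K))
(-1290 + Y(p(-3), 16))**2 = (-1290 + 2*(-53 - 4*16)/(12 + 16))**2 = (-1290 + 2*(-53 - 64)/28)**2 = (-1290 + 2*(1/28)*(-117))**2 = (-1290 - 117/14)**2 = (-18177/14)**2 = 330403329/196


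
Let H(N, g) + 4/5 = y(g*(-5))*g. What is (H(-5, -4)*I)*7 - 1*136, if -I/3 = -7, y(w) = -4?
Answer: 10492/5 ≈ 2098.4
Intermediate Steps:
H(N, g) = -4/5 - 4*g
I = 21 (I = -3*(-7) = 21)
(H(-5, -4)*I)*7 - 1*136 = ((-4/5 - 4*(-4))*21)*7 - 1*136 = ((-4/5 + 16)*21)*7 - 136 = ((76/5)*21)*7 - 136 = (1596/5)*7 - 136 = 11172/5 - 136 = 10492/5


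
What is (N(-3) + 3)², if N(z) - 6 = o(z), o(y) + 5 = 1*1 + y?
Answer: 4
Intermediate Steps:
o(y) = -4 + y (o(y) = -5 + (1*1 + y) = -5 + (1 + y) = -4 + y)
N(z) = 2 + z (N(z) = 6 + (-4 + z) = 2 + z)
(N(-3) + 3)² = ((2 - 3) + 3)² = (-1 + 3)² = 2² = 4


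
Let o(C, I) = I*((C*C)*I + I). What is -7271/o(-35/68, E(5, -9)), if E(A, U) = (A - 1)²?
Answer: -2101319/93584 ≈ -22.454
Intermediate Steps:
E(A, U) = (-1 + A)²
o(C, I) = I*(I + I*C²) (o(C, I) = I*(C²*I + I) = I*(I*C² + I) = I*(I + I*C²))
-7271/o(-35/68, E(5, -9)) = -7271/(((-1 + 5)²)²*(1 + (-35/68)²)) = -7271/((4²)²*(1 + (-35*1/68)²)) = -7271/(16²*(1 + (-35/68)²)) = -7271/(256*(1 + 1225/4624)) = -7271/(256*(5849/4624)) = -7271/93584/289 = -7271*289/93584 = -1*2101319/93584 = -2101319/93584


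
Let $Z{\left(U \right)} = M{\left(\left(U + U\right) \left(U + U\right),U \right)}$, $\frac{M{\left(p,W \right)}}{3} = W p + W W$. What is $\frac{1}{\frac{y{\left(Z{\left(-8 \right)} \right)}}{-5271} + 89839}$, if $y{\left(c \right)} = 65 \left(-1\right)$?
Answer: $\frac{5271}{473541434} \approx 1.1131 \cdot 10^{-5}$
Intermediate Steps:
$M{\left(p,W \right)} = 3 W^{2} + 3 W p$ ($M{\left(p,W \right)} = 3 \left(W p + W W\right) = 3 \left(W p + W^{2}\right) = 3 \left(W^{2} + W p\right) = 3 W^{2} + 3 W p$)
$Z{\left(U \right)} = 3 U \left(U + 4 U^{2}\right)$ ($Z{\left(U \right)} = 3 U \left(U + \left(U + U\right) \left(U + U\right)\right) = 3 U \left(U + 2 U 2 U\right) = 3 U \left(U + 4 U^{2}\right)$)
$y{\left(c \right)} = -65$
$\frac{1}{\frac{y{\left(Z{\left(-8 \right)} \right)}}{-5271} + 89839} = \frac{1}{- \frac{65}{-5271} + 89839} = \frac{1}{\left(-65\right) \left(- \frac{1}{5271}\right) + 89839} = \frac{1}{\frac{65}{5271} + 89839} = \frac{1}{\frac{473541434}{5271}} = \frac{5271}{473541434}$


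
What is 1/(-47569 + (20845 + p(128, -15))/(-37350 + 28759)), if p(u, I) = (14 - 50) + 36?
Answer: -781/37153284 ≈ -2.1021e-5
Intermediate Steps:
p(u, I) = 0 (p(u, I) = -36 + 36 = 0)
1/(-47569 + (20845 + p(128, -15))/(-37350 + 28759)) = 1/(-47569 + (20845 + 0)/(-37350 + 28759)) = 1/(-47569 + 20845/(-8591)) = 1/(-47569 + 20845*(-1/8591)) = 1/(-47569 - 1895/781) = 1/(-37153284/781) = -781/37153284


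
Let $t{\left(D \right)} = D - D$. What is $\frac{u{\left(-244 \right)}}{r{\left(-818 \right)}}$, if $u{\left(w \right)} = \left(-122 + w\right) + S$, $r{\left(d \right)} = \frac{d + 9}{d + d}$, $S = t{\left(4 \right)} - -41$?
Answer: $- \frac{531700}{809} \approx -657.23$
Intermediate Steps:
$t{\left(D \right)} = 0$
$S = 41$ ($S = 0 - -41 = 0 + 41 = 41$)
$r{\left(d \right)} = \frac{9 + d}{2 d}$
$u{\left(w \right)} = -81 + w$ ($u{\left(w \right)} = \left(-122 + w\right) + 41 = -81 + w$)
$\frac{u{\left(-244 \right)}}{r{\left(-818 \right)}} = \frac{-81 - 244}{\frac{1}{2} \frac{1}{-818} \left(9 - 818\right)} = - \frac{325}{\frac{1}{2} \left(- \frac{1}{818}\right) \left(-809\right)} = - \frac{325}{\frac{809}{1636}} = \left(-325\right) \frac{1636}{809} = - \frac{531700}{809}$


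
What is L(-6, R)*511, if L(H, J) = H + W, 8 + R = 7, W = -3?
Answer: -4599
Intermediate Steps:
R = -1 (R = -8 + 7 = -1)
L(H, J) = -3 + H (L(H, J) = H - 3 = -3 + H)
L(-6, R)*511 = (-3 - 6)*511 = -9*511 = -4599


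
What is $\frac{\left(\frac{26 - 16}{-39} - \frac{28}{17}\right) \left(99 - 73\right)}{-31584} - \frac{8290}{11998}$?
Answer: $- \frac{237912793}{345110472} \approx -0.68938$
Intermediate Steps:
$\frac{\left(\frac{26 - 16}{-39} - \frac{28}{17}\right) \left(99 - 73\right)}{-31584} - \frac{8290}{11998} = \left(\left(26 - 16\right) \left(- \frac{1}{39}\right) - \frac{28}{17}\right) 26 \left(- \frac{1}{31584}\right) - \frac{4145}{5999} = \left(10 \left(- \frac{1}{39}\right) - \frac{28}{17}\right) 26 \left(- \frac{1}{31584}\right) - \frac{4145}{5999} = \left(- \frac{10}{39} - \frac{28}{17}\right) 26 \left(- \frac{1}{31584}\right) - \frac{4145}{5999} = \left(- \frac{1262}{663}\right) 26 \left(- \frac{1}{31584}\right) - \frac{4145}{5999} = \left(- \frac{2524}{51}\right) \left(- \frac{1}{31584}\right) - \frac{4145}{5999} = \frac{631}{402696} - \frac{4145}{5999} = - \frac{237912793}{345110472}$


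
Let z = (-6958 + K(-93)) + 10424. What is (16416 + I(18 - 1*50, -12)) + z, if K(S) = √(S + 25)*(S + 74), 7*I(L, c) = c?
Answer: 139162/7 - 38*I*√17 ≈ 19880.0 - 156.68*I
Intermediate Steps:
I(L, c) = c/7
K(S) = √(25 + S)*(74 + S)
z = 3466 - 38*I*√17 (z = (-6958 + √(25 - 93)*(74 - 93)) + 10424 = (-6958 + √(-68)*(-19)) + 10424 = (-6958 + (2*I*√17)*(-19)) + 10424 = (-6958 - 38*I*√17) + 10424 = 3466 - 38*I*√17 ≈ 3466.0 - 156.68*I)
(16416 + I(18 - 1*50, -12)) + z = (16416 + (⅐)*(-12)) + (3466 - 38*I*√17) = (16416 - 12/7) + (3466 - 38*I*√17) = 114900/7 + (3466 - 38*I*√17) = 139162/7 - 38*I*√17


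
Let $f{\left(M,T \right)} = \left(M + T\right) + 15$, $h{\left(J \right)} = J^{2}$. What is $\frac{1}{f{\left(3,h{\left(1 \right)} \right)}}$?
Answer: $\frac{1}{19} \approx 0.052632$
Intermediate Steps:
$f{\left(M,T \right)} = 15 + M + T$
$\frac{1}{f{\left(3,h{\left(1 \right)} \right)}} = \frac{1}{15 + 3 + 1^{2}} = \frac{1}{15 + 3 + 1} = \frac{1}{19}$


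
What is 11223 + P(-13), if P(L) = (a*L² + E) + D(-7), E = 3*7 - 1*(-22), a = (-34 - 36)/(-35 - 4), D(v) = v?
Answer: 34687/3 ≈ 11562.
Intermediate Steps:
a = 70/39 (a = -70/(-39) = -70*(-1/39) = 70/39 ≈ 1.7949)
E = 43 (E = 21 + 22 = 43)
P(L) = 36 + 70*L²/39 (P(L) = (70*L²/39 + 43) - 7 = (43 + 70*L²/39) - 7 = 36 + 70*L²/39)
11223 + P(-13) = 11223 + (36 + (70/39)*(-13)²) = 11223 + (36 + (70/39)*169) = 11223 + (36 + 910/3) = 11223 + 1018/3 = 34687/3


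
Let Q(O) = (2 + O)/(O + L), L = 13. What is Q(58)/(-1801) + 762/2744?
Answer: 48636531/175439012 ≈ 0.27723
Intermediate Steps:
Q(O) = (2 + O)/(13 + O) (Q(O) = (2 + O)/(O + 13) = (2 + O)/(13 + O))
Q(58)/(-1801) + 762/2744 = ((2 + 58)/(13 + 58))/(-1801) + 762/2744 = (60/71)*(-1/1801) + 762*(1/2744) = ((1/71)*60)*(-1/1801) + 381/1372 = (60/71)*(-1/1801) + 381/1372 = -60/127871 + 381/1372 = 48636531/175439012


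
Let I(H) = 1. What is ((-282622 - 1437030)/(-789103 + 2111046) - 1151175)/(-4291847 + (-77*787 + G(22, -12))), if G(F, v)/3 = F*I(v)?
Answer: 1521789452677/5753598274340 ≈ 0.26449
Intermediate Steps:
G(F, v) = 3*F (G(F, v) = 3*(F*1) = 3*F)
((-282622 - 1437030)/(-789103 + 2111046) - 1151175)/(-4291847 + (-77*787 + G(22, -12))) = ((-282622 - 1437030)/(-789103 + 2111046) - 1151175)/(-4291847 + (-77*787 + 3*22)) = (-1719652/1321943 - 1151175)/(-4291847 + (-60599 + 66)) = (-1719652*1/1321943 - 1151175)/(-4291847 - 60533) = (-1719652/1321943 - 1151175)/(-4352380) = -1521789452677/1321943*(-1/4352380) = 1521789452677/5753598274340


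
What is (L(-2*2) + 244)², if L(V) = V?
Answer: 57600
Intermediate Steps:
(L(-2*2) + 244)² = (-2*2 + 244)² = (-4 + 244)² = 240² = 57600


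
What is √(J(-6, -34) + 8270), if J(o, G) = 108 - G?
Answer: 2*√2103 ≈ 91.717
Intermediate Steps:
√(J(-6, -34) + 8270) = √((108 - 1*(-34)) + 8270) = √((108 + 34) + 8270) = √(142 + 8270) = √8412 = 2*√2103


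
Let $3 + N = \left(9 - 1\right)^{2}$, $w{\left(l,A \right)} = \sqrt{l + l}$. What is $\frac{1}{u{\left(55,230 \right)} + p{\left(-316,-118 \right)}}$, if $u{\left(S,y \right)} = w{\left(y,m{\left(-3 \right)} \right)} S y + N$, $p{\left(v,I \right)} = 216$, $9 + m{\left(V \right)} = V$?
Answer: $- \frac{277}{73610273271} + \frac{25300 \sqrt{115}}{73610273271} \approx 3.682 \cdot 10^{-6}$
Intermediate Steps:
$m{\left(V \right)} = -9 + V$
$w{\left(l,A \right)} = \sqrt{2} \sqrt{l}$ ($w{\left(l,A \right)} = \sqrt{2 l} = \sqrt{2} \sqrt{l}$)
$N = 61$ ($N = -3 + \left(9 - 1\right)^{2} = -3 + 8^{2} = -3 + 64 = 61$)
$u{\left(S,y \right)} = 61 + S \sqrt{2} y^{\frac{3}{2}}$ ($u{\left(S,y \right)} = \sqrt{2} \sqrt{y} S y + 61 = S \sqrt{2} \sqrt{y} y + 61 = S \sqrt{2} y^{\frac{3}{2}} + 61 = 61 + S \sqrt{2} y^{\frac{3}{2}}$)
$\frac{1}{u{\left(55,230 \right)} + p{\left(-316,-118 \right)}} = \frac{1}{\left(61 + 55 \sqrt{2} \cdot 230^{\frac{3}{2}}\right) + 216} = \frac{1}{\left(61 + 55 \sqrt{2} \cdot 230 \sqrt{230}\right) + 216} = \frac{1}{\left(61 + 25300 \sqrt{115}\right) + 216} = \frac{1}{277 + 25300 \sqrt{115}}$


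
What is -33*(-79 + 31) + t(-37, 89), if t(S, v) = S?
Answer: 1547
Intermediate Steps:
-33*(-79 + 31) + t(-37, 89) = -33*(-79 + 31) - 37 = -33*(-48) - 37 = 1584 - 37 = 1547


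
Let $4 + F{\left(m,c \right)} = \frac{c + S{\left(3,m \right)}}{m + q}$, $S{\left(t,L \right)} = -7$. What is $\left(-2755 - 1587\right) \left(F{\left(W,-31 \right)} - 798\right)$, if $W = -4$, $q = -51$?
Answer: $\frac{191360624}{55} \approx 3.4793 \cdot 10^{6}$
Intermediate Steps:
$F{\left(m,c \right)} = -4 + \frac{-7 + c}{-51 + m}$ ($F{\left(m,c \right)} = -4 + \frac{c - 7}{m - 51} = -4 + \frac{-7 + c}{-51 + m}$)
$\left(-2755 - 1587\right) \left(F{\left(W,-31 \right)} - 798\right) = \left(-2755 - 1587\right) \left(\frac{197 - 31 - -16}{-51 - 4} - 798\right) = - 4342 \left(\frac{197 - 31 + 16}{-55} - 798\right) = - 4342 \left(\left(- \frac{1}{55}\right) 182 - 798\right) = - 4342 \left(- \frac{182}{55} - 798\right) = \left(-4342\right) \left(- \frac{44072}{55}\right) = \frac{191360624}{55}$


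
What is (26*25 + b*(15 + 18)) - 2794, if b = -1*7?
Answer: -2375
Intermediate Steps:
b = -7
(26*25 + b*(15 + 18)) - 2794 = (26*25 - 7*(15 + 18)) - 2794 = (650 - 7*33) - 2794 = (650 - 231) - 2794 = 419 - 2794 = -2375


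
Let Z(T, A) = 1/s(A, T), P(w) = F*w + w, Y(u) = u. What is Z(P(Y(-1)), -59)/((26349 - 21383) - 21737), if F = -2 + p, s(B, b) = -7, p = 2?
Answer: 1/117397 ≈ 8.5181e-6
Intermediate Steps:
F = 0 (F = -2 + 2 = 0)
P(w) = w (P(w) = 0*w + w = 0 + w = w)
Z(T, A) = -⅐ (Z(T, A) = 1/(-7) = -⅐)
Z(P(Y(-1)), -59)/((26349 - 21383) - 21737) = -1/(7*((26349 - 21383) - 21737)) = -1/(7*(4966 - 21737)) = -⅐/(-16771) = -⅐*(-1/16771) = 1/117397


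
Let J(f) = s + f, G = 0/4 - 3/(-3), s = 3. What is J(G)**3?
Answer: 64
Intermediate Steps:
G = 1 (G = 0*(1/4) - 3*(-1/3) = 0 + 1 = 1)
J(f) = 3 + f
J(G)**3 = (3 + 1)**3 = 4**3 = 64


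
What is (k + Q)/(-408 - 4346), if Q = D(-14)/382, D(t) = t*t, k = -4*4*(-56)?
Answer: -85617/454007 ≈ -0.18858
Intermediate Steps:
k = 896 (k = -16*(-56) = 896)
D(t) = t²
Q = 98/191 (Q = (-14)²/382 = 196*(1/382) = 98/191 ≈ 0.51309)
(k + Q)/(-408 - 4346) = (896 + 98/191)/(-408 - 4346) = (171234/191)/(-4754) = (171234/191)*(-1/4754) = -85617/454007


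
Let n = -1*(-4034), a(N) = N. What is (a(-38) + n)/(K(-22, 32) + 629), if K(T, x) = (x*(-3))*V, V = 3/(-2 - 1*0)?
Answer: 3996/773 ≈ 5.1695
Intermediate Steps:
V = -3/2 (V = 3/(-2 + 0) = 3/(-2) = 3*(-½) = -3/2 ≈ -1.5000)
K(T, x) = 9*x/2 (K(T, x) = (x*(-3))*(-3/2) = -3*x*(-3/2) = 9*x/2)
n = 4034
(a(-38) + n)/(K(-22, 32) + 629) = (-38 + 4034)/((9/2)*32 + 629) = 3996/(144 + 629) = 3996/773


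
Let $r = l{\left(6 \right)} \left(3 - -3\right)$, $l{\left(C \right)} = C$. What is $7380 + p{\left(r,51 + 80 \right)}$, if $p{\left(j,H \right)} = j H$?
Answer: $12096$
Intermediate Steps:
$r = 36$ ($r = 6 \left(3 - -3\right) = 6 \left(3 + 3\right) = 6 \cdot 6 = 36$)
$p{\left(j,H \right)} = H j$
$7380 + p{\left(r,51 + 80 \right)} = 7380 + \left(51 + 80\right) 36 = 7380 + 131 \cdot 36 = 7380 + 4716 = 12096$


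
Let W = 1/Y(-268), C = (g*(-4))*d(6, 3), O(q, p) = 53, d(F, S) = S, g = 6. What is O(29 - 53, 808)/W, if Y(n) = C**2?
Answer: 274752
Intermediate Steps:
C = -72 (C = (6*(-4))*3 = -24*3 = -72)
Y(n) = 5184 (Y(n) = (-72)**2 = 5184)
W = 1/5184 ≈ 0.00019290
O(29 - 53, 808)/W = 53/(1/5184) = 53*5184 = 274752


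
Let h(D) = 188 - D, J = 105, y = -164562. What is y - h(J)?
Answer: -164645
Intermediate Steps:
y - h(J) = -164562 - (188 - 1*105) = -164562 - (188 - 105) = -164562 - 1*83 = -164562 - 83 = -164645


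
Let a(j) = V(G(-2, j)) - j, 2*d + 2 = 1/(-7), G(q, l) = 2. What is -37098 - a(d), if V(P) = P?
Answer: -519415/14 ≈ -37101.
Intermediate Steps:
d = -15/14 (d = -1 + (1/(-7))/2 = -1 + (1*(-⅐))/2 = -1 + (½)*(-⅐) = -1 - 1/14 = -15/14 ≈ -1.0714)
a(j) = 2 - j
-37098 - a(d) = -37098 - (2 - 1*(-15/14)) = -37098 - (2 + 15/14) = -37098 - 1*43/14 = -37098 - 43/14 = -519415/14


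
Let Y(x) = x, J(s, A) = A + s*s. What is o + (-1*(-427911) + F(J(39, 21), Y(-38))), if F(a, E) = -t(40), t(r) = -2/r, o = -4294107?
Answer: -77323919/20 ≈ -3.8662e+6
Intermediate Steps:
J(s, A) = A + s²
F(a, E) = 1/20 (F(a, E) = -(-2)/40 = -1*(-1/20) = 1/20)
o + (-1*(-427911) + F(J(39, 21), Y(-38))) = -4294107 + (-1*(-427911) + 1/20) = -4294107 + (427911 + 1/20) = -4294107 + 8558221/20 = -77323919/20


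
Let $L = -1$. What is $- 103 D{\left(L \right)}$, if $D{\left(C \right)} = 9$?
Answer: $-927$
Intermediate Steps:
$- 103 D{\left(L \right)} = \left(-103\right) 9 = -927$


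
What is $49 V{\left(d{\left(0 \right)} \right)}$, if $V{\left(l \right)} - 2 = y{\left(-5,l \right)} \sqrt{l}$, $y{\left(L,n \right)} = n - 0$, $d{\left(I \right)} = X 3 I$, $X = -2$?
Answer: $98$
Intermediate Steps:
$d{\left(I \right)} = - 6 I$ ($d{\left(I \right)} = \left(-2\right) 3 I = - 6 I$)
$y{\left(L,n \right)} = n$ ($y{\left(L,n \right)} = n + 0 = n$)
$V{\left(l \right)} = 2 + l^{\frac{3}{2}}$ ($V{\left(l \right)} = 2 + l \sqrt{l} = 2 + l^{\frac{3}{2}}$)
$49 V{\left(d{\left(0 \right)} \right)} = 49 \left(2 + \left(\left(-6\right) 0\right)^{\frac{3}{2}}\right) = 49 \left(2 + 0^{\frac{3}{2}}\right) = 49 \left(2 + 0\right) = 49 \cdot 2 = 98$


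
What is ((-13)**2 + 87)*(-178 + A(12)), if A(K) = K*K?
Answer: -8704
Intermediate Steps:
A(K) = K**2
((-13)**2 + 87)*(-178 + A(12)) = ((-13)**2 + 87)*(-178 + 12**2) = (169 + 87)*(-178 + 144) = 256*(-34) = -8704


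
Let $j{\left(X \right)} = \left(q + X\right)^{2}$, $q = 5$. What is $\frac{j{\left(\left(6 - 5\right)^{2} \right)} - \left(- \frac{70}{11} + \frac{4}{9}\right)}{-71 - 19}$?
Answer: $- \frac{415}{891} \approx -0.46577$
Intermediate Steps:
$j{\left(X \right)} = \left(5 + X\right)^{2}$
$\frac{j{\left(\left(6 - 5\right)^{2} \right)} - \left(- \frac{70}{11} + \frac{4}{9}\right)}{-71 - 19} = \frac{\left(5 + \left(6 - 5\right)^{2}\right)^{2} - \left(- \frac{70}{11} + \frac{4}{9}\right)}{-71 - 19} = \frac{\left(5 + 1^{2}\right)^{2} - - \frac{586}{99}}{-71 - 19} = \frac{\left(5 + 1\right)^{2} + \left(\frac{70}{11} - \frac{4}{9}\right)}{-90} = \left(6^{2} + \frac{586}{99}\right) \left(- \frac{1}{90}\right) = \left(36 + \frac{586}{99}\right) \left(- \frac{1}{90}\right) = \frac{4150}{99} \left(- \frac{1}{90}\right) = - \frac{415}{891}$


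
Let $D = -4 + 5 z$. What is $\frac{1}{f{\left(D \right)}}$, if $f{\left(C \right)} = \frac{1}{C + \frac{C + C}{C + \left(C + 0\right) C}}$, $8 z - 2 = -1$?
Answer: $- \frac{641}{152} \approx -4.2171$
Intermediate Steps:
$z = \frac{1}{8}$ ($z = \frac{1}{4} + \frac{1}{8} \left(-1\right) = \frac{1}{4} - \frac{1}{8} = \frac{1}{8} \approx 0.125$)
$D = - \frac{27}{8}$ ($D = -4 + 5 \cdot \frac{1}{8} = -4 + \frac{5}{8} = - \frac{27}{8} \approx -3.375$)
$f{\left(C \right)} = \frac{1}{C + \frac{2 C}{C + C^{2}}}$ ($f{\left(C \right)} = \frac{1}{C + \frac{2 C}{C + C C}} = \frac{1}{C + \frac{2 C}{C + C^{2}}}$)
$\frac{1}{f{\left(D \right)}} = \frac{1}{\frac{1}{2 - \frac{27}{8} + \left(- \frac{27}{8}\right)^{2}} \left(1 - \frac{27}{8}\right)} = \frac{1}{\frac{1}{2 - \frac{27}{8} + \frac{729}{64}} \left(- \frac{19}{8}\right)} = \frac{1}{\frac{1}{\frac{641}{64}} \left(- \frac{19}{8}\right)} = \frac{1}{\frac{64}{641} \left(- \frac{19}{8}\right)} = \frac{1}{- \frac{152}{641}} = - \frac{641}{152}$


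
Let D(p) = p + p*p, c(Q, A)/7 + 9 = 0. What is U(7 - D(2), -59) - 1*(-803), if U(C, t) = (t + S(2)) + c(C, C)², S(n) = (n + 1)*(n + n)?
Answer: 4725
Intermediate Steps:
c(Q, A) = -63 (c(Q, A) = -63 + 7*0 = -63 + 0 = -63)
S(n) = 2*n*(1 + n) (S(n) = (1 + n)*(2*n) = 2*n*(1 + n))
D(p) = p + p²
U(C, t) = 3981 + t (U(C, t) = (t + 2*2*(1 + 2)) + (-63)² = (t + 2*2*3) + 3969 = (t + 12) + 3969 = (12 + t) + 3969 = 3981 + t)
U(7 - D(2), -59) - 1*(-803) = (3981 - 59) - 1*(-803) = 3922 + 803 = 4725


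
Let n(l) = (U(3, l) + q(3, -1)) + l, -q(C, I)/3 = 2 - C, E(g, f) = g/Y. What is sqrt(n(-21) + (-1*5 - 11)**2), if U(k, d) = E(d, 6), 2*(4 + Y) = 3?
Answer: 4*sqrt(385)/5 ≈ 15.697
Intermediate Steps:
Y = -5/2 (Y = -4 + (1/2)*3 = -4 + 3/2 = -5/2 ≈ -2.5000)
E(g, f) = -2*g/5 (E(g, f) = g/(-5/2) = g*(-2/5) = -2*g/5)
q(C, I) = -6 + 3*C (q(C, I) = -3*(2 - C) = -6 + 3*C)
U(k, d) = -2*d/5
n(l) = 3 + 3*l/5 (n(l) = (-2*l/5 + (-6 + 3*3)) + l = (-2*l/5 + (-6 + 9)) + l = (-2*l/5 + 3) + l = (3 - 2*l/5) + l = 3 + 3*l/5)
sqrt(n(-21) + (-1*5 - 11)**2) = sqrt((3 + (3/5)*(-21)) + (-1*5 - 11)**2) = sqrt((3 - 63/5) + (-5 - 11)**2) = sqrt(-48/5 + (-16)**2) = sqrt(-48/5 + 256) = sqrt(1232/5) = 4*sqrt(385)/5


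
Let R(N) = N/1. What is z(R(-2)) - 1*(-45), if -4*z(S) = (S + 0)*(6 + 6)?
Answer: 51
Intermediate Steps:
R(N) = N (R(N) = N*1 = N)
z(S) = -3*S (z(S) = -(S + 0)*(6 + 6)/4 = -S*12/4 = -3*S)
z(R(-2)) - 1*(-45) = -3*(-2) - 1*(-45) = 6 + 45 = 51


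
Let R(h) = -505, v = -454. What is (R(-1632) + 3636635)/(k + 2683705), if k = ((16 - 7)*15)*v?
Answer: 727226/524483 ≈ 1.3866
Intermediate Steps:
k = -61290 (k = ((16 - 7)*15)*(-454) = (9*15)*(-454) = 135*(-454) = -61290)
(R(-1632) + 3636635)/(k + 2683705) = (-505 + 3636635)/(-61290 + 2683705) = 3636130/2622415 = 3636130*(1/2622415) = 727226/524483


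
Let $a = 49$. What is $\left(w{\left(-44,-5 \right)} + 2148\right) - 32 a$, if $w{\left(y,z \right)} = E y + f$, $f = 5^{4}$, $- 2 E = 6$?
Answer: $1337$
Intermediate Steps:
$E = -3$ ($E = \left(- \frac{1}{2}\right) 6 = -3$)
$f = 625$
$w{\left(y,z \right)} = 625 - 3 y$ ($w{\left(y,z \right)} = - 3 y + 625 = 625 - 3 y$)
$\left(w{\left(-44,-5 \right)} + 2148\right) - 32 a = \left(\left(625 - -132\right) + 2148\right) - 1568 = \left(\left(625 + 132\right) + 2148\right) - 1568 = \left(757 + 2148\right) - 1568 = 2905 - 1568 = 1337$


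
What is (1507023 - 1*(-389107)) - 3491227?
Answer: -1595097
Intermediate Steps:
(1507023 - 1*(-389107)) - 3491227 = (1507023 + 389107) - 3491227 = 1896130 - 3491227 = -1595097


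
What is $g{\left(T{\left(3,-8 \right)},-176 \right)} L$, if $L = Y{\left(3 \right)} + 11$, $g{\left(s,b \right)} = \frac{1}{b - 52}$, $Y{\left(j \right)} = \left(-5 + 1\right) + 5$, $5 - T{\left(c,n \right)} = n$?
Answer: $- \frac{1}{19} \approx -0.052632$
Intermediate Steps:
$T{\left(c,n \right)} = 5 - n$
$Y{\left(j \right)} = 1$ ($Y{\left(j \right)} = -4 + 5 = 1$)
$g{\left(s,b \right)} = \frac{1}{-52 + b}$
$L = 12$ ($L = 1 + 11 = 12$)
$g{\left(T{\left(3,-8 \right)},-176 \right)} L = \frac{1}{-52 - 176} \cdot 12 = \frac{1}{-228} \cdot 12 = \left(- \frac{1}{228}\right) 12 = - \frac{1}{19}$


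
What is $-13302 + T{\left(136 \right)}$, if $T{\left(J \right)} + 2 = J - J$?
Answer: $-13304$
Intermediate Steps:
$T{\left(J \right)} = -2$ ($T{\left(J \right)} = -2 + \left(J - J\right) = -2 + 0 = -2$)
$-13302 + T{\left(136 \right)} = -13302 - 2 = -13304$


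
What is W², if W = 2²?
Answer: 16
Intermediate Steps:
W = 4
W² = 4² = 16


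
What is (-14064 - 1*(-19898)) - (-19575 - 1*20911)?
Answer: 46320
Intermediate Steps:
(-14064 - 1*(-19898)) - (-19575 - 1*20911) = (-14064 + 19898) - (-19575 - 20911) = 5834 - 1*(-40486) = 5834 + 40486 = 46320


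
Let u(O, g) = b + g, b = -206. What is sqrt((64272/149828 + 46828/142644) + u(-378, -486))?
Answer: I*sqrt(1233342227652501663249)/1335754077 ≈ 26.292*I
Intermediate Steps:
u(O, g) = -206 + g
sqrt((64272/149828 + 46828/142644) + u(-378, -486)) = sqrt((64272/149828 + 46828/142644) + (-206 - 486)) = sqrt((64272*(1/149828) + 46828*(1/142644)) - 692) = sqrt((16068/37457 + 11707/35661) - 692) = sqrt(1011510047/1335754077 - 692) = sqrt(-923330311237/1335754077) = I*sqrt(1233342227652501663249)/1335754077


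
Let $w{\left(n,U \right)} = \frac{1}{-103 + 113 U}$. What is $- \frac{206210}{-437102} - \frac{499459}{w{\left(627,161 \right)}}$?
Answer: $- \frac{1974654904010705}{218551} \approx -9.0352 \cdot 10^{9}$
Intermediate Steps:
$- \frac{206210}{-437102} - \frac{499459}{w{\left(627,161 \right)}} = - \frac{206210}{-437102} - \frac{499459}{\frac{1}{-103 + 113 \cdot 161}} = \left(-206210\right) \left(- \frac{1}{437102}\right) - \frac{499459}{\frac{1}{-103 + 18193}} = \frac{103105}{218551} - \frac{499459}{\frac{1}{18090}} = \frac{103105}{218551} - 499459 \frac{1}{\frac{1}{18090}} = \frac{103105}{218551} - 9035213310 = - \frac{1974654904010705}{218551}$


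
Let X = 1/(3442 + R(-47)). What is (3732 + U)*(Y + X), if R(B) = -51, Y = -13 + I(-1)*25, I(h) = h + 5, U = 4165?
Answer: 2329757146/3391 ≈ 6.8704e+5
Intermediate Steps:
I(h) = 5 + h
Y = 87 (Y = -13 + (5 - 1)*25 = -13 + 4*25 = -13 + 100 = 87)
X = 1/3391 (X = 1/(3442 - 51) = 1/3391 ≈ 0.00029490)
(3732 + U)*(Y + X) = (3732 + 4165)*(87 + 1/3391) = 7897*(295018/3391) = 2329757146/3391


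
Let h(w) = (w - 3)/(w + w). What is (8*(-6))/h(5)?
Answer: -240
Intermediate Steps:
h(w) = (-3 + w)/(2*w) (h(w) = (-3 + w)/((2*w)) = (-3 + w)*(1/(2*w)) = (-3 + w)/(2*w))
(8*(-6))/h(5) = (8*(-6))/(((½)*(-3 + 5)/5)) = -48/((½)*(⅕)*2) = -48/⅕ = -48*5 = -240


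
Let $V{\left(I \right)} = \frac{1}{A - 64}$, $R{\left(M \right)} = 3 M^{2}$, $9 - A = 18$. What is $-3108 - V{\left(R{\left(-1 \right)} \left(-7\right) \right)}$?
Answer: $- \frac{226883}{73} \approx -3108.0$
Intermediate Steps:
$A = -9$ ($A = 9 - 18 = -9$)
$V{\left(I \right)} = - \frac{1}{73}$ ($V{\left(I \right)} = \frac{1}{-9 - 64} = \frac{1}{-73} = - \frac{1}{73}$)
$-3108 - V{\left(R{\left(-1 \right)} \left(-7\right) \right)} = -3108 - - \frac{1}{73} = -3108 + \frac{1}{73} = - \frac{226883}{73}$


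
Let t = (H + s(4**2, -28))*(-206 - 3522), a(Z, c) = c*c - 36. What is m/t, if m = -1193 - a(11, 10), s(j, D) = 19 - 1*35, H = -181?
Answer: -1257/734416 ≈ -0.0017116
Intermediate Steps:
a(Z, c) = -36 + c**2 (a(Z, c) = c**2 - 36 = -36 + c**2)
s(j, D) = -16 (s(j, D) = 19 - 35 = -16)
m = -1257 (m = -1193 - (-36 + 10**2) = -1193 - (-36 + 100) = -1193 - 1*64 = -1193 - 64 = -1257)
t = 734416 (t = (-181 - 16)*(-206 - 3522) = -197*(-3728) = 734416)
m/t = -1257/734416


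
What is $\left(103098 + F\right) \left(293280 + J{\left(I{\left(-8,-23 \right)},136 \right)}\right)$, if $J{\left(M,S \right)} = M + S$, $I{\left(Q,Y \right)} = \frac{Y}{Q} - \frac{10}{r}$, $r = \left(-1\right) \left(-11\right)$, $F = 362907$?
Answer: $\frac{12032613049905}{88} \approx 1.3673 \cdot 10^{11}$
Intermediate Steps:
$r = 11$
$I{\left(Q,Y \right)} = - \frac{10}{11} + \frac{Y}{Q}$ ($I{\left(Q,Y \right)} = \frac{Y}{Q} - \frac{10}{11} = - \frac{10}{11} + \frac{Y}{Q}$)
$\left(103098 + F\right) \left(293280 + J{\left(I{\left(-8,-23 \right)},136 \right)}\right) = \left(103098 + 362907\right) \left(293280 + \left(\left(- \frac{10}{11} - \frac{23}{-8}\right) + 136\right)\right) = 466005 \left(293280 + \left(\left(- \frac{10}{11} - - \frac{23}{8}\right) + 136\right)\right) = 466005 \left(293280 + \left(\left(- \frac{10}{11} + \frac{23}{8}\right) + 136\right)\right) = 466005 \left(293280 + \left(\frac{173}{88} + 136\right)\right) = 466005 \left(293280 + \frac{12141}{88}\right) = 466005 \cdot \frac{25820781}{88} = \frac{12032613049905}{88}$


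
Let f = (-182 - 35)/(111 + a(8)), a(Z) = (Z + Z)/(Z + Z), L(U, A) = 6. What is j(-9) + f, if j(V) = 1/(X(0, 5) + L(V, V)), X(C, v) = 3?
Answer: -263/144 ≈ -1.8264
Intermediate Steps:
a(Z) = 1 (a(Z) = (2*Z)/((2*Z)) = (2*Z)*(1/(2*Z)) = 1)
f = -31/16 (f = (-182 - 35)/(111 + 1) = -217/112 = -217*1/112 = -31/16 ≈ -1.9375)
j(V) = ⅑ (j(V) = 1/(3 + 6) = 1/9 = ⅑)
j(-9) + f = ⅑ - 31/16 = -263/144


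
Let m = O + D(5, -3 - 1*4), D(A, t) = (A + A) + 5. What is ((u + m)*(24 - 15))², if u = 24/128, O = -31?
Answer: 5184729/256 ≈ 20253.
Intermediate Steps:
D(A, t) = 5 + 2*A (D(A, t) = 2*A + 5 = 5 + 2*A)
u = 3/16 (u = 24*(1/128) = 3/16 ≈ 0.18750)
m = -16 (m = -31 + (5 + 2*5) = -31 + (5 + 10) = -31 + 15 = -16)
((u + m)*(24 - 15))² = ((3/16 - 16)*(24 - 15))² = (-253/16*9)² = (-2277/16)² = 5184729/256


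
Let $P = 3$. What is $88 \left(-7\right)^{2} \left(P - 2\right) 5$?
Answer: $21560$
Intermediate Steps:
$88 \left(-7\right)^{2} \left(P - 2\right) 5 = 88 \left(-7\right)^{2} \left(3 - 2\right) 5 = 88 \cdot 49 \cdot 1 \cdot 5 = 4312 \cdot 5 = 21560$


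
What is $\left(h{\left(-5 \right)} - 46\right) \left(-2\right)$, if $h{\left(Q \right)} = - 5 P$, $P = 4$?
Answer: $132$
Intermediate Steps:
$h{\left(Q \right)} = -20$ ($h{\left(Q \right)} = \left(-5\right) 4 = -20$)
$\left(h{\left(-5 \right)} - 46\right) \left(-2\right) = \left(-20 - 46\right) \left(-2\right) = \left(-66\right) \left(-2\right) = 132$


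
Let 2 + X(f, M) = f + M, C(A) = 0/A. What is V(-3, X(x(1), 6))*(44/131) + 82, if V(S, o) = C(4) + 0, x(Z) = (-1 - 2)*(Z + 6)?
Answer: 82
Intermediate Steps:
x(Z) = -18 - 3*Z (x(Z) = -3*(6 + Z) = -18 - 3*Z)
C(A) = 0
X(f, M) = -2 + M + f (X(f, M) = -2 + (f + M) = -2 + (M + f) = -2 + M + f)
V(S, o) = 0 (V(S, o) = 0 + 0 = 0)
V(-3, X(x(1), 6))*(44/131) + 82 = 0*(44/131) + 82 = 0 + 82 = 82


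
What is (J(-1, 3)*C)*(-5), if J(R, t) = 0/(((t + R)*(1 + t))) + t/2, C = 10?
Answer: -75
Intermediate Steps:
J(R, t) = t/2 (J(R, t) = 0/(((R + t)*(1 + t))) + t*(1/2) = 0/(((1 + t)*(R + t))) + t/2 = 0*(1/((1 + t)*(R + t))) + t/2 = 0 + t/2 = t/2)
(J(-1, 3)*C)*(-5) = (((1/2)*3)*10)*(-5) = ((3/2)*10)*(-5) = 15*(-5) = -75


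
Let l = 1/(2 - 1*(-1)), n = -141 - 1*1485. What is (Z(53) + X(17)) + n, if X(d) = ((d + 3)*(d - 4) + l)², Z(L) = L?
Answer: 595804/9 ≈ 66201.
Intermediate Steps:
n = -1626 (n = -141 - 1485 = -1626)
l = ⅓ (l = 1/(2 + 1) = 1/3 = ⅓ ≈ 0.33333)
X(d) = (⅓ + (-4 + d)*(3 + d))² (X(d) = ((d + 3)*(d - 4) + ⅓)² = ((3 + d)*(-4 + d) + ⅓)² = ((-4 + d)*(3 + d) + ⅓)² = (⅓ + (-4 + d)*(3 + d))²)
(Z(53) + X(17)) + n = (53 + (-35 - 3*17 + 3*17²)²/9) - 1626 = (53 + (-35 - 51 + 3*289)²/9) - 1626 = (53 + (-35 - 51 + 867)²/9) - 1626 = (53 + (⅑)*781²) - 1626 = (53 + (⅑)*609961) - 1626 = (53 + 609961/9) - 1626 = 610438/9 - 1626 = 595804/9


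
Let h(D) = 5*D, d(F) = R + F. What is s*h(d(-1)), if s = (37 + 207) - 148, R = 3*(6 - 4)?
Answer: 2400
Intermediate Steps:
R = 6 (R = 3*2 = 6)
d(F) = 6 + F
s = 96 (s = 244 - 148 = 96)
s*h(d(-1)) = 96*(5*(6 - 1)) = 96*(5*5) = 96*25 = 2400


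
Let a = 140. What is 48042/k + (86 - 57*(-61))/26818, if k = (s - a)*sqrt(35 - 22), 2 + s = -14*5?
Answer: 3563/26818 - 24021*sqrt(13)/1378 ≈ -62.718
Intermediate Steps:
s = -72 (s = -2 - 14*5 = -2 - 70 = -72)
k = -212*sqrt(13) (k = (-72 - 1*140)*sqrt(35 - 22) = (-72 - 140)*sqrt(13) = -212*sqrt(13) ≈ -764.38)
48042/k + (86 - 57*(-61))/26818 = 48042/((-212*sqrt(13))) + (86 - 57*(-61))/26818 = 48042*(-sqrt(13)/2756) + (86 + 3477)*(1/26818) = -24021*sqrt(13)/1378 + 3563*(1/26818) = -24021*sqrt(13)/1378 + 3563/26818 = 3563/26818 - 24021*sqrt(13)/1378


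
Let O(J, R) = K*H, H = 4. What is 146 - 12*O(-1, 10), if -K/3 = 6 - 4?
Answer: 434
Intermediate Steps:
K = -6 (K = -3*(6 - 4) = -3*2 = -6)
O(J, R) = -24 (O(J, R) = -6*4 = -24)
146 - 12*O(-1, 10) = 146 - 12*(-24) = 146 + 288 = 434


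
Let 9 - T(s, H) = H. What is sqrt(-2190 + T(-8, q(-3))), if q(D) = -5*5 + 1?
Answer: I*sqrt(2157) ≈ 46.444*I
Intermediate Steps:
q(D) = -24 (q(D) = -25 + 1 = -24)
T(s, H) = 9 - H
sqrt(-2190 + T(-8, q(-3))) = sqrt(-2190 + (9 - 1*(-24))) = sqrt(-2190 + (9 + 24)) = sqrt(-2190 + 33) = sqrt(-2157) = I*sqrt(2157)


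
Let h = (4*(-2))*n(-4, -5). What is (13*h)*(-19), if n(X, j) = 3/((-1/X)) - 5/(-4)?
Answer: 26182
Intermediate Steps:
n(X, j) = 5/4 - 3*X (n(X, j) = 3*(-X) - 5*(-¼) = -3*X + 5/4 = 5/4 - 3*X)
h = -106 (h = (4*(-2))*(5/4 - 3*(-4)) = -8*(5/4 + 12) = -8*53/4 = -106)
(13*h)*(-19) = (13*(-106))*(-19) = -1378*(-19) = 26182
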